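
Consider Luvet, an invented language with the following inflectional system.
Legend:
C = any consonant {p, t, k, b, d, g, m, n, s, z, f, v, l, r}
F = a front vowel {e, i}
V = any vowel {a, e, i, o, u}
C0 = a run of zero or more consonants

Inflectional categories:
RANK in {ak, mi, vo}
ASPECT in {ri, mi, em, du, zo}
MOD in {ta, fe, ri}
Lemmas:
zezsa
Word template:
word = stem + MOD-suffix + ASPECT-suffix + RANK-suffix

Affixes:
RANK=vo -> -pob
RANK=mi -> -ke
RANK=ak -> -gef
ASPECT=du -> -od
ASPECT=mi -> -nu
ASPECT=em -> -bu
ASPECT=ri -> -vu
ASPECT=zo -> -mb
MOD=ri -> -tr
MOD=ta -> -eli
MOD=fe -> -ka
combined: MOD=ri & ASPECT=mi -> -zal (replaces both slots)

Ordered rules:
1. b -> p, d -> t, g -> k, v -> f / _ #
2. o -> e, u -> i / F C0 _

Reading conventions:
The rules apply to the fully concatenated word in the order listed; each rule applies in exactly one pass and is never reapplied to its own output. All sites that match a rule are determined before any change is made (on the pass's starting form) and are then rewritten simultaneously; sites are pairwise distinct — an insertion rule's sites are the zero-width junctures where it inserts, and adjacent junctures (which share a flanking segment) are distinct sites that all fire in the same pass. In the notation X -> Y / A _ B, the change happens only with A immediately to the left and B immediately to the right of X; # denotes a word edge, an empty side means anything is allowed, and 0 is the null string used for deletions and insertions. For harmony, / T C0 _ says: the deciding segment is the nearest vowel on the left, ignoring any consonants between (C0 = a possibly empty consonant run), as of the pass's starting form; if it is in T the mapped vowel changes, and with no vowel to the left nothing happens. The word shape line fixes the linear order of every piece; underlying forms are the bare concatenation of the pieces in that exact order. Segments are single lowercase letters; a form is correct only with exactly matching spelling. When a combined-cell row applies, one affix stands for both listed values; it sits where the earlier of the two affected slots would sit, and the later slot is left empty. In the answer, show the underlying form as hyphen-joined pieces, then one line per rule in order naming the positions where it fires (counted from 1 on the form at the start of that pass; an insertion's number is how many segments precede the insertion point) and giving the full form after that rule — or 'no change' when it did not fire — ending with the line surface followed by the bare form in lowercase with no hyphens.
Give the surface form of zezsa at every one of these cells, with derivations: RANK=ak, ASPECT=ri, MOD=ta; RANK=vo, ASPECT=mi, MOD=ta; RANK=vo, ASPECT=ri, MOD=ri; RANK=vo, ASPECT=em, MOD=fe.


cell RANK=ak, ASPECT=ri, MOD=ta:
underlying: zezsa-eli-vu-gef
1. b -> p, d -> t, g -> k, v -> f / _ #: no change
2. o -> e, u -> i / F C0 _: fires at position(s) 10: zezsaelivigef
surface: zezsaelivigef

cell RANK=vo, ASPECT=mi, MOD=ta:
underlying: zezsa-eli-nu-pob
1. b -> p, d -> t, g -> k, v -> f / _ #: fires at position(s) 13: zezsaelinupop
2. o -> e, u -> i / F C0 _: fires at position(s) 10: zezsaelinipop
surface: zezsaelinipop

cell RANK=vo, ASPECT=ri, MOD=ri:
underlying: zezsa-tr-vu-pob
1. b -> p, d -> t, g -> k, v -> f / _ #: fires at position(s) 12: zezsatrvupop
2. o -> e, u -> i / F C0 _: no change
surface: zezsatrvupop

cell RANK=vo, ASPECT=em, MOD=fe:
underlying: zezsa-ka-bu-pob
1. b -> p, d -> t, g -> k, v -> f / _ #: fires at position(s) 12: zezsakabupop
2. o -> e, u -> i / F C0 _: no change
surface: zezsakabupop


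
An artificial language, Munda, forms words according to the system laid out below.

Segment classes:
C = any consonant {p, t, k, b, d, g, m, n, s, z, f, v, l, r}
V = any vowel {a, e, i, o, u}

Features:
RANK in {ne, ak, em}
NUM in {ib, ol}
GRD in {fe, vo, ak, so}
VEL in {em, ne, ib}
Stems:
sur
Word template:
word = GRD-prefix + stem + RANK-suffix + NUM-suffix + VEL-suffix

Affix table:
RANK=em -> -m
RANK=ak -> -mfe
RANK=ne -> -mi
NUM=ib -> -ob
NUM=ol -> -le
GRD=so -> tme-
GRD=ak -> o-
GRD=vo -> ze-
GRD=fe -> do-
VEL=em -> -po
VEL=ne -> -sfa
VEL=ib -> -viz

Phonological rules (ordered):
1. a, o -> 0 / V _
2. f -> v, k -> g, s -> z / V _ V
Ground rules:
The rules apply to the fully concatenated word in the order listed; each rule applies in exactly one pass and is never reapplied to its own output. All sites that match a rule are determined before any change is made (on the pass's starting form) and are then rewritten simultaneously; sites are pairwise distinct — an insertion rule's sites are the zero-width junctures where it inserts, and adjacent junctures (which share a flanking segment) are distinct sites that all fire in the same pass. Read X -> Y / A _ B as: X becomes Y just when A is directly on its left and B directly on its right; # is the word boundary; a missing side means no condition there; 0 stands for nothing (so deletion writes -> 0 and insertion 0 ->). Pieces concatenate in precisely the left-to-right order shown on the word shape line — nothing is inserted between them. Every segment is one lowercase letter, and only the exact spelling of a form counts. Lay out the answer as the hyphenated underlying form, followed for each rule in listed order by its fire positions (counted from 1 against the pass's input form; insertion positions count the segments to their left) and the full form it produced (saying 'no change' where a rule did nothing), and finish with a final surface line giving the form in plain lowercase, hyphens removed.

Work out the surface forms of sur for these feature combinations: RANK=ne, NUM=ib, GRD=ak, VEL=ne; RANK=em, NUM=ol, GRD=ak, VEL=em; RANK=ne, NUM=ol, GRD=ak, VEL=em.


cell RANK=ne, NUM=ib, GRD=ak, VEL=ne:
underlying: o-sur-mi-ob-sfa
1. a, o -> 0 / V _: fires at position(s) 7: osurmibsfa
2. f -> v, k -> g, s -> z / V _ V: fires at position(s) 2: ozurmibsfa
surface: ozurmibsfa

cell RANK=em, NUM=ol, GRD=ak, VEL=em:
underlying: o-sur-m-le-po
1. a, o -> 0 / V _: no change
2. f -> v, k -> g, s -> z / V _ V: fires at position(s) 2: ozurmlepo
surface: ozurmlepo

cell RANK=ne, NUM=ol, GRD=ak, VEL=em:
underlying: o-sur-mi-le-po
1. a, o -> 0 / V _: no change
2. f -> v, k -> g, s -> z / V _ V: fires at position(s) 2: ozurmilepo
surface: ozurmilepo


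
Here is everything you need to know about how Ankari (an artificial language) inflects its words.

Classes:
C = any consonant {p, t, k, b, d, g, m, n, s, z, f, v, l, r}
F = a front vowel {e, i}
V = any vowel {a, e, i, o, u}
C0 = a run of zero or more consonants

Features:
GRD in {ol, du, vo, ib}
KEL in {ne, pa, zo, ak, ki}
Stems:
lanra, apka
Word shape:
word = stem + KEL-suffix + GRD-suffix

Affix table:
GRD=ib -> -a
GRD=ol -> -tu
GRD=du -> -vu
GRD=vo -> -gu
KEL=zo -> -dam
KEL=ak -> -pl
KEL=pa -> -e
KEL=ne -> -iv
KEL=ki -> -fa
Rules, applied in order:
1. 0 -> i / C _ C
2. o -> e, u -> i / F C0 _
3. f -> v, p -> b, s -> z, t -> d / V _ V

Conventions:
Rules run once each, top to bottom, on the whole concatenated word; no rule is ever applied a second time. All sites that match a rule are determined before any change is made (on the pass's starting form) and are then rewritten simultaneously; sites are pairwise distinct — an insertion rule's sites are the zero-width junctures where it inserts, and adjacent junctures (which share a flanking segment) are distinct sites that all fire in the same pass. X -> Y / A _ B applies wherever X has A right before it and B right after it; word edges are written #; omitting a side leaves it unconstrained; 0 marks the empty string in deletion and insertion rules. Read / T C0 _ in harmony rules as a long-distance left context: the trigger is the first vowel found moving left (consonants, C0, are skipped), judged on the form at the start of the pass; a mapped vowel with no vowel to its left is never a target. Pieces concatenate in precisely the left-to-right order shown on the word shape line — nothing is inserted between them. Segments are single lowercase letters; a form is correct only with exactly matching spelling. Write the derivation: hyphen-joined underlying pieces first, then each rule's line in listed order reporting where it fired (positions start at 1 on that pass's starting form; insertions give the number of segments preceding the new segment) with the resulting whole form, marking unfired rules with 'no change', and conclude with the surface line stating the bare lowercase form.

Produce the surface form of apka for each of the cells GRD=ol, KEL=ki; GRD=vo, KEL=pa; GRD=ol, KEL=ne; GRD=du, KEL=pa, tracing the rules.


cell GRD=ol, KEL=ki:
underlying: apka-fa-tu
1. 0 -> i / C _ C: inserts after position(s) 2: apikafatu
2. o -> e, u -> i / F C0 _: no change
3. f -> v, p -> b, s -> z, t -> d / V _ V: fires at position(s) 2, 6, 8: abikavadu
surface: abikavadu

cell GRD=vo, KEL=pa:
underlying: apka-e-gu
1. 0 -> i / C _ C: inserts after position(s) 2: apikaegu
2. o -> e, u -> i / F C0 _: fires at position(s) 8: apikaegi
3. f -> v, p -> b, s -> z, t -> d / V _ V: fires at position(s) 2: abikaegi
surface: abikaegi

cell GRD=ol, KEL=ne:
underlying: apka-iv-tu
1. 0 -> i / C _ C: inserts after position(s) 2, 6: apikaivitu
2. o -> e, u -> i / F C0 _: fires at position(s) 10: apikaiviti
3. f -> v, p -> b, s -> z, t -> d / V _ V: fires at position(s) 2, 9: abikaividi
surface: abikaividi

cell GRD=du, KEL=pa:
underlying: apka-e-vu
1. 0 -> i / C _ C: inserts after position(s) 2: apikaevu
2. o -> e, u -> i / F C0 _: fires at position(s) 8: apikaevi
3. f -> v, p -> b, s -> z, t -> d / V _ V: fires at position(s) 2: abikaevi
surface: abikaevi


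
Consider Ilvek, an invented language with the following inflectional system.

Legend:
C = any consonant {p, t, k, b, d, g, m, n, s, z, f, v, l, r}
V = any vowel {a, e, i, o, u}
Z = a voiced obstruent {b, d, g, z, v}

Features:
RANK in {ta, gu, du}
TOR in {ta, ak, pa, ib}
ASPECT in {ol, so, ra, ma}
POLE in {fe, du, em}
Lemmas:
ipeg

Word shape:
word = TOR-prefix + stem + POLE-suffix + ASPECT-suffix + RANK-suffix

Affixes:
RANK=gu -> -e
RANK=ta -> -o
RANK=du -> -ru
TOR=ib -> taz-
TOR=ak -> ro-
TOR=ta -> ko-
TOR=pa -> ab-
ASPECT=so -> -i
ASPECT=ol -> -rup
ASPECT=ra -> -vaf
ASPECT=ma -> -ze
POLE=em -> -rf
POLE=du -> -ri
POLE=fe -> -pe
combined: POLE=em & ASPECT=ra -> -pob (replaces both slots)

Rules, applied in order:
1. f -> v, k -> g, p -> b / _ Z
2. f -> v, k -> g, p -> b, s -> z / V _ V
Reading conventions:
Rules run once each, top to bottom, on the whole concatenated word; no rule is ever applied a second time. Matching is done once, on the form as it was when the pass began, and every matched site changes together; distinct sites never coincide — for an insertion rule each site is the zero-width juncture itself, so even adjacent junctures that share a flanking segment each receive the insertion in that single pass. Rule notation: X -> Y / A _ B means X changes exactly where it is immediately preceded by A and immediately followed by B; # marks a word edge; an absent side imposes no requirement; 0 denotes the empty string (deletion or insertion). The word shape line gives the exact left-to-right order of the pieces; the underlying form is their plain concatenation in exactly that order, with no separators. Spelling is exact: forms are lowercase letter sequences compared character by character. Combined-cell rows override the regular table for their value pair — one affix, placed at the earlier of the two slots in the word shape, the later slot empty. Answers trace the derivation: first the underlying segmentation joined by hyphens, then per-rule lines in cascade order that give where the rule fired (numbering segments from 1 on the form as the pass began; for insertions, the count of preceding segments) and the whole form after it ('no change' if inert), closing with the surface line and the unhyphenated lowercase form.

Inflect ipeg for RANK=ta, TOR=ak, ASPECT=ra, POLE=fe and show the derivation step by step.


underlying: ro-ipeg-pe-vaf-o
1. f -> v, k -> g, p -> b / _ Z: no change
2. f -> v, k -> g, p -> b, s -> z / V _ V: fires at position(s) 4, 11: roibegpevavo
surface: roibegpevavo


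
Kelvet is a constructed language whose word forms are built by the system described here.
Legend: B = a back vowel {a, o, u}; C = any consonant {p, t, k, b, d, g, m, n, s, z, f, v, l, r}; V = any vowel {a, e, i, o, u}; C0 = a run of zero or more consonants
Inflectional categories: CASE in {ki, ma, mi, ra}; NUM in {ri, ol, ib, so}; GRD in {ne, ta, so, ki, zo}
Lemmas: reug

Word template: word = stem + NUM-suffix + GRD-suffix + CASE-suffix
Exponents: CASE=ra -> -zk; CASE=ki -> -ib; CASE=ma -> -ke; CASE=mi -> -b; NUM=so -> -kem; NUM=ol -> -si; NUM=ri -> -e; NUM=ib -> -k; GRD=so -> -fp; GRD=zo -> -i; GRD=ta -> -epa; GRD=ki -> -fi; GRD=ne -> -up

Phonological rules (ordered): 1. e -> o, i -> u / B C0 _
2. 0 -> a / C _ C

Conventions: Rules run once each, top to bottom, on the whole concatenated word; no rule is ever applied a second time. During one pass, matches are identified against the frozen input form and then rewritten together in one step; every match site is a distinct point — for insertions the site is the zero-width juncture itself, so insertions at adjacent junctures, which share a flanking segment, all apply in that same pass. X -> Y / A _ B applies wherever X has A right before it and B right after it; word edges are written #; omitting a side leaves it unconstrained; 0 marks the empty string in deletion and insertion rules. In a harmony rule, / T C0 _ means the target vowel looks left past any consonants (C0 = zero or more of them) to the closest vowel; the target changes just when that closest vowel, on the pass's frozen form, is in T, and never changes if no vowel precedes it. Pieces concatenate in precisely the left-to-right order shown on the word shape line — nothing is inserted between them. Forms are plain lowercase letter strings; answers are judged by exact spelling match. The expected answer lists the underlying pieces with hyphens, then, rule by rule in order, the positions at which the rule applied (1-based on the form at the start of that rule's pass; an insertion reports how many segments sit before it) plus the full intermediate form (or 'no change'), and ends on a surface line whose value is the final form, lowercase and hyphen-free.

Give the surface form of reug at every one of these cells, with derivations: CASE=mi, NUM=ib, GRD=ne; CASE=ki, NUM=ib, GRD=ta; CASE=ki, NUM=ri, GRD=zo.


cell CASE=mi, NUM=ib, GRD=ne:
underlying: reug-k-up-b
1. e -> o, i -> u / B C0 _: no change
2. 0 -> a / C _ C: inserts after position(s) 4, 7: reugakupab
surface: reugakupab

cell CASE=ki, NUM=ib, GRD=ta:
underlying: reug-k-epa-ib
1. e -> o, i -> u / B C0 _: fires at position(s) 6, 9: reugkopaub
2. 0 -> a / C _ C: inserts after position(s) 4: reugakopaub
surface: reugakopaub

cell CASE=ki, NUM=ri, GRD=zo:
underlying: reug-e-i-ib
1. e -> o, i -> u / B C0 _: fires at position(s) 5: reugoiib
2. 0 -> a / C _ C: no change
surface: reugoiib


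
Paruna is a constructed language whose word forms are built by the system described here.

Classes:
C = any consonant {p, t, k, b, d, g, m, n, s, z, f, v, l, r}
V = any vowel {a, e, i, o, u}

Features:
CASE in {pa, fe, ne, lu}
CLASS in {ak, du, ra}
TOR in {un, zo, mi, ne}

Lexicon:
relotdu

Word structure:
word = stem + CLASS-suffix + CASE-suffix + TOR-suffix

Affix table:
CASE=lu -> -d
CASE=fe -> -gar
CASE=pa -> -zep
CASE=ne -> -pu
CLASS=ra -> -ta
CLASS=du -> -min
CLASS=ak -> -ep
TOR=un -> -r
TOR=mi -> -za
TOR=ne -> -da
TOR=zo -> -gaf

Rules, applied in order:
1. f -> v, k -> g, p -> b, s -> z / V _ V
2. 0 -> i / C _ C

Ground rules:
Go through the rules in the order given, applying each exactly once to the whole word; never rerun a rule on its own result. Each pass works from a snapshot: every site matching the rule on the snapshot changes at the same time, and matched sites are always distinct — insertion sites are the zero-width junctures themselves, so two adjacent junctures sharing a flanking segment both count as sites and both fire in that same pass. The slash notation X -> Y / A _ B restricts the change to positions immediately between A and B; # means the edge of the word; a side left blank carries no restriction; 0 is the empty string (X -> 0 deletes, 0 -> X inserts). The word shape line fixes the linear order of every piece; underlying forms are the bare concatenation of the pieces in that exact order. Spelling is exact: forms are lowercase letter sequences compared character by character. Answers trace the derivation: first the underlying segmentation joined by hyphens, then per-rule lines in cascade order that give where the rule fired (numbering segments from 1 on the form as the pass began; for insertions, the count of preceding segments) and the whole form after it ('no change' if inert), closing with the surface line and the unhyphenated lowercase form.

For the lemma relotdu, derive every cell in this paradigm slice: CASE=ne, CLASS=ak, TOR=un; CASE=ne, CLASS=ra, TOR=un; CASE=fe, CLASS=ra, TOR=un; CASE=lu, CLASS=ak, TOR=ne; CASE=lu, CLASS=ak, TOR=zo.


cell CASE=ne, CLASS=ak, TOR=un:
underlying: relotdu-ep-pu-r
1. f -> v, k -> g, p -> b, s -> z / V _ V: no change
2. 0 -> i / C _ C: inserts after position(s) 5, 9: relotiduepipur
surface: relotiduepipur

cell CASE=ne, CLASS=ra, TOR=un:
underlying: relotdu-ta-pu-r
1. f -> v, k -> g, p -> b, s -> z / V _ V: fires at position(s) 10: relotdutabur
2. 0 -> i / C _ C: inserts after position(s) 5: relotidutabur
surface: relotidutabur

cell CASE=fe, CLASS=ra, TOR=un:
underlying: relotdu-ta-gar-r
1. f -> v, k -> g, p -> b, s -> z / V _ V: no change
2. 0 -> i / C _ C: inserts after position(s) 5, 12: relotidutagarir
surface: relotidutagarir

cell CASE=lu, CLASS=ak, TOR=ne:
underlying: relotdu-ep-d-da
1. f -> v, k -> g, p -> b, s -> z / V _ V: no change
2. 0 -> i / C _ C: inserts after position(s) 5, 9, 10: relotiduepidida
surface: relotiduepidida

cell CASE=lu, CLASS=ak, TOR=zo:
underlying: relotdu-ep-d-gaf
1. f -> v, k -> g, p -> b, s -> z / V _ V: no change
2. 0 -> i / C _ C: inserts after position(s) 5, 9, 10: relotiduepidigaf
surface: relotiduepidigaf


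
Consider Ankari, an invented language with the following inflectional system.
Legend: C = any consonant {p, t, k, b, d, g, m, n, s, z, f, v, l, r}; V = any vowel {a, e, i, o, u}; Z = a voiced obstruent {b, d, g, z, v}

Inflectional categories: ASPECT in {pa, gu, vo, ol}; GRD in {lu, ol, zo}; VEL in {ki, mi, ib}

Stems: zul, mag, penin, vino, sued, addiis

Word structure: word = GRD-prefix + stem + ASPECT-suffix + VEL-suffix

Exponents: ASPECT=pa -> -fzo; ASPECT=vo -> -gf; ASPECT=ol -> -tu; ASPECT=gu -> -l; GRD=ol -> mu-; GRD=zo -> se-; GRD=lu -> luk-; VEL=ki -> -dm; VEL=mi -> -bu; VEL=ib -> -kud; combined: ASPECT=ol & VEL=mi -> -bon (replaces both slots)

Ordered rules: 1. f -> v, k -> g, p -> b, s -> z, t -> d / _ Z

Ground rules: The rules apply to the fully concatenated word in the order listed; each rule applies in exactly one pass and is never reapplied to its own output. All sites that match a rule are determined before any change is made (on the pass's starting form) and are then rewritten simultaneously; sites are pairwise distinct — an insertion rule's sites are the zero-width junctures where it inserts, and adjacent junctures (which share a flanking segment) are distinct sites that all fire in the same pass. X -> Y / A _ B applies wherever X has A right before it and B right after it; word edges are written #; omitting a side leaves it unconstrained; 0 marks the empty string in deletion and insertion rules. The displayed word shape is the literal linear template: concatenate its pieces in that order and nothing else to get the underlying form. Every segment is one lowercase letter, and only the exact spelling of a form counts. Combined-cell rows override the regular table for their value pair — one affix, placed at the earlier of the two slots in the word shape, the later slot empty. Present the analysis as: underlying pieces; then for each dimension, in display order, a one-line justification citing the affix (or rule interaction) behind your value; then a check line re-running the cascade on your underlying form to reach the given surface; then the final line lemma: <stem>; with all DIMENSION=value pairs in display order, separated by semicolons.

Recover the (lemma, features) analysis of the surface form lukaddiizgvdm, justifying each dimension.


underlying: luk-addiis-gf-dm
ASPECT=vo - signalled by the affix -gf
GRD=lu - signalled by the affix luk-
VEL=ki - signalled by the affix -dm
check: lukaddiisgfdm -> lukaddiizgvdm
lemma: addiis; ASPECT=vo; GRD=lu; VEL=ki


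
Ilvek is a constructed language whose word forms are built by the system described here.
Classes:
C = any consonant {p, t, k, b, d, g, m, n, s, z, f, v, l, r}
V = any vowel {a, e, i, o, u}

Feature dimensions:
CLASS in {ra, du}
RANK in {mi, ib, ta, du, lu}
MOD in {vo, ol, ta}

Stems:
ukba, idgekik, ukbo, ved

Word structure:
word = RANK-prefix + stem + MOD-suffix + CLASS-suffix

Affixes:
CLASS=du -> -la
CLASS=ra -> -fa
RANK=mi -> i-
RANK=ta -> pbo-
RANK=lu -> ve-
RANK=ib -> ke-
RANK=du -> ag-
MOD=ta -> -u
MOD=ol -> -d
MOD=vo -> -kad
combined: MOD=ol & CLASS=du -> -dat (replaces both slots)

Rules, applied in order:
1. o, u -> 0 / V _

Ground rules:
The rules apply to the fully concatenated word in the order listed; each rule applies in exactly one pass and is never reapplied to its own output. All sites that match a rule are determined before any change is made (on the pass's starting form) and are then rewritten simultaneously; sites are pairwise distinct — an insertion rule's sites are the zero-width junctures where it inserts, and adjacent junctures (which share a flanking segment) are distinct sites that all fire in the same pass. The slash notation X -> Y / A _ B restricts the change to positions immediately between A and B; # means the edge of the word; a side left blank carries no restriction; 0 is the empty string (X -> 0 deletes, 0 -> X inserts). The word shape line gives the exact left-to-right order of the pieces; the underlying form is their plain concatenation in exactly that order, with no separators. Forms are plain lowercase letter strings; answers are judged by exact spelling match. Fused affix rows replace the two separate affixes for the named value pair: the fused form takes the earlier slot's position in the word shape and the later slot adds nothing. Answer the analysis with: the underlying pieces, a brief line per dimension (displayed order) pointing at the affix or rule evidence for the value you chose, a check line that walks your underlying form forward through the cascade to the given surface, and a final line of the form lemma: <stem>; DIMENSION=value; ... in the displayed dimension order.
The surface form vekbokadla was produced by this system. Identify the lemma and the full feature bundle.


underlying: ve-ukbo-kad-la
CLASS=du - signalled by the affix -la
RANK=lu - signalled by the affix ve-
MOD=vo - signalled by the affix -kad
check: veukbokadla -> vekbokadla
lemma: ukbo; CLASS=du; RANK=lu; MOD=vo


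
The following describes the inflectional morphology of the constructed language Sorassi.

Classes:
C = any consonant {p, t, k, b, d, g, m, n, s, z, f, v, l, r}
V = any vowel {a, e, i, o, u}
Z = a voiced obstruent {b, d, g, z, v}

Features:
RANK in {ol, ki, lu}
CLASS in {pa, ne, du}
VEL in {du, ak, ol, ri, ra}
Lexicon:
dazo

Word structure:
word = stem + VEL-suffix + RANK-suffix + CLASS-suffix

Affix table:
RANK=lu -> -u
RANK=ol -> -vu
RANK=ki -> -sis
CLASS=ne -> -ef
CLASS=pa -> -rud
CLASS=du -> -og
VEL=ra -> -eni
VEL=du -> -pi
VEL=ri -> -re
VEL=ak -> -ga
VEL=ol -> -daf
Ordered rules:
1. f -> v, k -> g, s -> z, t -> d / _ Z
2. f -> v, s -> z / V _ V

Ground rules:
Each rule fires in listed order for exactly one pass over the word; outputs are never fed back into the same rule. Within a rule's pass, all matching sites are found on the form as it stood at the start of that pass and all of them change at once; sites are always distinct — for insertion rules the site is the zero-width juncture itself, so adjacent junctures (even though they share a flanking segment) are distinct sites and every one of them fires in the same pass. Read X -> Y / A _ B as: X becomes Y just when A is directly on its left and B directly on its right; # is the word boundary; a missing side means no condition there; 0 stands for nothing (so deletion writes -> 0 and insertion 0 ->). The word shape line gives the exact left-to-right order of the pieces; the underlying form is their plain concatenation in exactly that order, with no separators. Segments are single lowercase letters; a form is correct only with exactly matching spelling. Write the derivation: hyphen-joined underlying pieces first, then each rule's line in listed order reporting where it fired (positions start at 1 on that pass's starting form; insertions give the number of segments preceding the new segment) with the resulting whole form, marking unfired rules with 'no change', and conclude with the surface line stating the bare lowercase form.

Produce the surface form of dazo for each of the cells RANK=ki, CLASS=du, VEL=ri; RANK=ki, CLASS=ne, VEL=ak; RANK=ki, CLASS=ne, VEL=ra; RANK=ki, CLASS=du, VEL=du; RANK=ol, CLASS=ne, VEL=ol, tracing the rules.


cell RANK=ki, CLASS=du, VEL=ri:
underlying: dazo-re-sis-og
1. f -> v, k -> g, s -> z, t -> d / _ Z: no change
2. f -> v, s -> z / V _ V: fires at position(s) 7, 9: dazorezizog
surface: dazorezizog

cell RANK=ki, CLASS=ne, VEL=ak:
underlying: dazo-ga-sis-ef
1. f -> v, k -> g, s -> z, t -> d / _ Z: no change
2. f -> v, s -> z / V _ V: fires at position(s) 7, 9: dazogazizef
surface: dazogazizef

cell RANK=ki, CLASS=ne, VEL=ra:
underlying: dazo-eni-sis-ef
1. f -> v, k -> g, s -> z, t -> d / _ Z: no change
2. f -> v, s -> z / V _ V: fires at position(s) 8, 10: dazoenizizef
surface: dazoenizizef

cell RANK=ki, CLASS=du, VEL=du:
underlying: dazo-pi-sis-og
1. f -> v, k -> g, s -> z, t -> d / _ Z: no change
2. f -> v, s -> z / V _ V: fires at position(s) 7, 9: dazopizizog
surface: dazopizizog

cell RANK=ol, CLASS=ne, VEL=ol:
underlying: dazo-daf-vu-ef
1. f -> v, k -> g, s -> z, t -> d / _ Z: fires at position(s) 7: dazodavvuef
2. f -> v, s -> z / V _ V: no change
surface: dazodavvuef


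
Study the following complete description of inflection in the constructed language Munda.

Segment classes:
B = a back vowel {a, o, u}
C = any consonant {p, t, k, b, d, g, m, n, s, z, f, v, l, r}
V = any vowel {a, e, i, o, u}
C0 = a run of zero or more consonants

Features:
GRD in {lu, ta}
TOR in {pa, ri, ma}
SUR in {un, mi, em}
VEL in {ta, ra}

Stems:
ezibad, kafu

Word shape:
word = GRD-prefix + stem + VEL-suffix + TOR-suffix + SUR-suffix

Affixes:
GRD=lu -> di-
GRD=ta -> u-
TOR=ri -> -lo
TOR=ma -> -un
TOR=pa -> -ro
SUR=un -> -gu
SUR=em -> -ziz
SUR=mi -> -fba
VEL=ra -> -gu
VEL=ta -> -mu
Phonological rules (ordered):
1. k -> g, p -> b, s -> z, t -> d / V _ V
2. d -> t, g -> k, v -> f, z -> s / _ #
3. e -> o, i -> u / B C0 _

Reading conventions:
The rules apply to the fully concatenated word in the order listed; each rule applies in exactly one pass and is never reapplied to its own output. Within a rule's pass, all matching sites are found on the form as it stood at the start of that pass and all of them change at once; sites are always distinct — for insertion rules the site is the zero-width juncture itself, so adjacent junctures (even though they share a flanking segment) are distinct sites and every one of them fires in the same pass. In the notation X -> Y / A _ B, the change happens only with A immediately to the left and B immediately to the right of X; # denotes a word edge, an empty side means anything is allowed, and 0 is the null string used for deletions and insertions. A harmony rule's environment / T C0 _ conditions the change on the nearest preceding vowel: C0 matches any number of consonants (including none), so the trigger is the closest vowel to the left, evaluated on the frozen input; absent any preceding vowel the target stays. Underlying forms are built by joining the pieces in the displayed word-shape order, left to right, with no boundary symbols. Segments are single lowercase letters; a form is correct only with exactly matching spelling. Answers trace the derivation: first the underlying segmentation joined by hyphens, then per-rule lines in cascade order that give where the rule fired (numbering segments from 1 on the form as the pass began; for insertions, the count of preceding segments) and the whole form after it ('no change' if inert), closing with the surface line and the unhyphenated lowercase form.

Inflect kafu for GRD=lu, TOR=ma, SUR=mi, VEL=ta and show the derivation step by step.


underlying: di-kafu-mu-un-fba
1. k -> g, p -> b, s -> z, t -> d / V _ V: fires at position(s) 3: digafumuunfba
2. d -> t, g -> k, v -> f, z -> s / _ #: no change
3. e -> o, i -> u / B C0 _: no change
surface: digafumuunfba


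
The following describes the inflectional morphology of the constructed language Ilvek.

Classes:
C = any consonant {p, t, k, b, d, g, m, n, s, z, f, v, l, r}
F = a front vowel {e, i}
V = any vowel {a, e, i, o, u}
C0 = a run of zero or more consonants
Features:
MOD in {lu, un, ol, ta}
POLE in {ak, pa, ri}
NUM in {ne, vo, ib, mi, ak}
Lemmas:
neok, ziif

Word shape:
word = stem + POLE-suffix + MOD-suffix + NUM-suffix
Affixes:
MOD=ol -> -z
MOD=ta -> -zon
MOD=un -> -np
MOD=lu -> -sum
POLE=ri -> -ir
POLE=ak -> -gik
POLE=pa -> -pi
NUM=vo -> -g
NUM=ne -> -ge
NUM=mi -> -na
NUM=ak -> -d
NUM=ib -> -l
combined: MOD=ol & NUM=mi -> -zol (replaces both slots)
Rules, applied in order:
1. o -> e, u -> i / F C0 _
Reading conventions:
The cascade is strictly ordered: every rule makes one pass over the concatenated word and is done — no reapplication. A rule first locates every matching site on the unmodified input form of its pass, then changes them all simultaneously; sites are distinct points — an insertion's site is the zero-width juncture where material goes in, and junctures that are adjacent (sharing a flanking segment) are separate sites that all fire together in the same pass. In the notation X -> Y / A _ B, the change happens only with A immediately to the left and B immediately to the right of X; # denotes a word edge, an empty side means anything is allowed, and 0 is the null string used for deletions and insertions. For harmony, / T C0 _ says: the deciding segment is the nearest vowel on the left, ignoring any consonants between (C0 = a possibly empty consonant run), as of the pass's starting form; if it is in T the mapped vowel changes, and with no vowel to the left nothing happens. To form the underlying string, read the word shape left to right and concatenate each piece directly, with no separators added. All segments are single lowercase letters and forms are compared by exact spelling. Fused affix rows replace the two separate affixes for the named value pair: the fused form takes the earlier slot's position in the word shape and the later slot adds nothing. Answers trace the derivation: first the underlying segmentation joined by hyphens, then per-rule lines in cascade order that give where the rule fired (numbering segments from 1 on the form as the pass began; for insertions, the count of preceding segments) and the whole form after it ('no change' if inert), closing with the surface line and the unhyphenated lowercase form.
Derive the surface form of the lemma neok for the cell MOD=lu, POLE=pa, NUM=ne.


underlying: neok-pi-sum-ge
1. o -> e, u -> i / F C0 _: fires at position(s) 3, 8: neekpisimge
surface: neekpisimge


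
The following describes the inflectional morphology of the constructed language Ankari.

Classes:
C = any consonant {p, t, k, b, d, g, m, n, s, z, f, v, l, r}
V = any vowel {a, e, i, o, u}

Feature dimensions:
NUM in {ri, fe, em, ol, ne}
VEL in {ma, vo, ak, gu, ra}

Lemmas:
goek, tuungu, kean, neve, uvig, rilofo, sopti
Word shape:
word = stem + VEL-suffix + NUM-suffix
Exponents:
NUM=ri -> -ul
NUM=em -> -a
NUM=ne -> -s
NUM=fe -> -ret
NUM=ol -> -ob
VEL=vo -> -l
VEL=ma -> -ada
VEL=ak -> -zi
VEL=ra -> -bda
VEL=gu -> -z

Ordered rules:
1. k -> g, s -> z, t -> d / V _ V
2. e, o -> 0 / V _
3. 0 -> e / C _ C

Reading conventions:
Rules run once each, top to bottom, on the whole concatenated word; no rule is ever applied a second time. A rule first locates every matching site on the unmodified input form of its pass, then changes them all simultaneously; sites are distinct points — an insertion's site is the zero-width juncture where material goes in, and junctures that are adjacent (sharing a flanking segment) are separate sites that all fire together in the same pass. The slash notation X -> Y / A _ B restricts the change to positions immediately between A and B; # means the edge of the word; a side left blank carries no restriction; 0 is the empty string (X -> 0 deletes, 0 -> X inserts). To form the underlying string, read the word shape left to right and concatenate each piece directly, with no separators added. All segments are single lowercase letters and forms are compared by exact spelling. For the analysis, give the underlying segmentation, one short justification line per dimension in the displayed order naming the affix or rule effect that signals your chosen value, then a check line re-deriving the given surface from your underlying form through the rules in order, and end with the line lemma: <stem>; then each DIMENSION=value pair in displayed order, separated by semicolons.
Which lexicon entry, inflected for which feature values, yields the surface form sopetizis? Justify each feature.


underlying: sopti-zi-s
NUM=ne - signalled by the affix -s
VEL=ak - signalled by the affix -zi
check: soptizis -> soptizis -> soptizis -> sopetizis
lemma: sopti; NUM=ne; VEL=ak


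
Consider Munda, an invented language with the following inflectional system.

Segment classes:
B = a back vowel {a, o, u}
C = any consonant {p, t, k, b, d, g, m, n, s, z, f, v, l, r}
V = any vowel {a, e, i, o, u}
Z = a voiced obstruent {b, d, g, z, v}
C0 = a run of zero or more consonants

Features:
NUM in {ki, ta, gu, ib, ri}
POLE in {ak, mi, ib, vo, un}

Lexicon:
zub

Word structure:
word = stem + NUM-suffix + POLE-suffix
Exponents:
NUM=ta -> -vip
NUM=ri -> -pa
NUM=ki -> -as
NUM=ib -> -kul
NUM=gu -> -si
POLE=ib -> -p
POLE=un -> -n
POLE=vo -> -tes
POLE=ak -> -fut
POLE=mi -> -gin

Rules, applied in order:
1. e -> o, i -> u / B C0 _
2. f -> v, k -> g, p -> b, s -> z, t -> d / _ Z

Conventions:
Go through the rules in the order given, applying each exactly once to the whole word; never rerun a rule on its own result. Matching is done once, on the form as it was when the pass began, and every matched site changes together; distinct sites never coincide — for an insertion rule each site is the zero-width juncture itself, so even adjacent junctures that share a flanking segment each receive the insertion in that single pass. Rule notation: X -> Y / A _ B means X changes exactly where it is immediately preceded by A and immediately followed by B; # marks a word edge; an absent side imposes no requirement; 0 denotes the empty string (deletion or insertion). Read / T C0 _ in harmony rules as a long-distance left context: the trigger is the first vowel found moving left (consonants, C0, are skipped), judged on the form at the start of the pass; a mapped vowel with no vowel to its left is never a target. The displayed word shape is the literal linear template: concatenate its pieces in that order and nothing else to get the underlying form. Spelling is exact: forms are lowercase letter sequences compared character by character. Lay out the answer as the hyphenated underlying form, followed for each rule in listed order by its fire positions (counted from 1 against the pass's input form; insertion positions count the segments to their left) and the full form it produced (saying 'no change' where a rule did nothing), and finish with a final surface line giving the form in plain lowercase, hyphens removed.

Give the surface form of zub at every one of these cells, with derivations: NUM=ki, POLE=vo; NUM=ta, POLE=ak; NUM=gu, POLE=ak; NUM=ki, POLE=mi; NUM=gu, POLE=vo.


cell NUM=ki, POLE=vo:
underlying: zub-as-tes
1. e -> o, i -> u / B C0 _: fires at position(s) 7: zubastos
2. f -> v, k -> g, p -> b, s -> z, t -> d / _ Z: no change
surface: zubastos

cell NUM=ta, POLE=ak:
underlying: zub-vip-fut
1. e -> o, i -> u / B C0 _: fires at position(s) 5: zubvupfut
2. f -> v, k -> g, p -> b, s -> z, t -> d / _ Z: no change
surface: zubvupfut

cell NUM=gu, POLE=ak:
underlying: zub-si-fut
1. e -> o, i -> u / B C0 _: fires at position(s) 5: zubsufut
2. f -> v, k -> g, p -> b, s -> z, t -> d / _ Z: no change
surface: zubsufut

cell NUM=ki, POLE=mi:
underlying: zub-as-gin
1. e -> o, i -> u / B C0 _: fires at position(s) 7: zubasgun
2. f -> v, k -> g, p -> b, s -> z, t -> d / _ Z: fires at position(s) 5: zubazgun
surface: zubazgun

cell NUM=gu, POLE=vo:
underlying: zub-si-tes
1. e -> o, i -> u / B C0 _: fires at position(s) 5: zubsutes
2. f -> v, k -> g, p -> b, s -> z, t -> d / _ Z: no change
surface: zubsutes


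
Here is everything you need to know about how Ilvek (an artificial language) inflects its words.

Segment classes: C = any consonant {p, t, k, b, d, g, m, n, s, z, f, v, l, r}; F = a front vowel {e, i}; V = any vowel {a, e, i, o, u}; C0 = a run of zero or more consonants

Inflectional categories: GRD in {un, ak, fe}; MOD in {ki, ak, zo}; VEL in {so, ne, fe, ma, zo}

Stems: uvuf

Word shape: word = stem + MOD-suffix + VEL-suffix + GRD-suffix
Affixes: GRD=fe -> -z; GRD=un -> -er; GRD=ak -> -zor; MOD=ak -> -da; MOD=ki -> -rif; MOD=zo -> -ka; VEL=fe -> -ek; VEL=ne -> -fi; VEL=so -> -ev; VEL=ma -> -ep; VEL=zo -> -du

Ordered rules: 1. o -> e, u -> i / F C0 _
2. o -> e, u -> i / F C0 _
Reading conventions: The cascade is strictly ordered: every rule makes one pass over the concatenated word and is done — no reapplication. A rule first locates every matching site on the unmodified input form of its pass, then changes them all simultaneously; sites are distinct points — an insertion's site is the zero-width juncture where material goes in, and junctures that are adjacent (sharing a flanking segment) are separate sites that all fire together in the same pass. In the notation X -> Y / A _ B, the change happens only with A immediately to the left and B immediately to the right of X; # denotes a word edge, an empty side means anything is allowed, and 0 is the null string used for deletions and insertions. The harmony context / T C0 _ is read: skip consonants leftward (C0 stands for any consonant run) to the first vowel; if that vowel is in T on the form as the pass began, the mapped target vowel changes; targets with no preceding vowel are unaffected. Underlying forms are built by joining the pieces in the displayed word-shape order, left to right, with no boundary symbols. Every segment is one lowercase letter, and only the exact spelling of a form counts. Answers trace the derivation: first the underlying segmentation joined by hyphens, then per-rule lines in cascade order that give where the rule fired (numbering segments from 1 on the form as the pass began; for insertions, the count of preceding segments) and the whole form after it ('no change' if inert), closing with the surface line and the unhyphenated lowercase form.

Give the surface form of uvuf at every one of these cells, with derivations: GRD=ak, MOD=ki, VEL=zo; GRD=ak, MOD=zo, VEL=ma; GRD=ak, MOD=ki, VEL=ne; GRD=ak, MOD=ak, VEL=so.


cell GRD=ak, MOD=ki, VEL=zo:
underlying: uvuf-rif-du-zor
1. o -> e, u -> i / F C0 _: fires at position(s) 9: uvufrifdizor
2. o -> e, u -> i / F C0 _: fires at position(s) 11: uvufrifdizer
surface: uvufrifdizer

cell GRD=ak, MOD=zo, VEL=ma:
underlying: uvuf-ka-ep-zor
1. o -> e, u -> i / F C0 _: fires at position(s) 10: uvufkaepzer
2. o -> e, u -> i / F C0 _: no change
surface: uvufkaepzer

cell GRD=ak, MOD=ki, VEL=ne:
underlying: uvuf-rif-fi-zor
1. o -> e, u -> i / F C0 _: fires at position(s) 11: uvufriffizer
2. o -> e, u -> i / F C0 _: no change
surface: uvufriffizer

cell GRD=ak, MOD=ak, VEL=so:
underlying: uvuf-da-ev-zor
1. o -> e, u -> i / F C0 _: fires at position(s) 10: uvufdaevzer
2. o -> e, u -> i / F C0 _: no change
surface: uvufdaevzer


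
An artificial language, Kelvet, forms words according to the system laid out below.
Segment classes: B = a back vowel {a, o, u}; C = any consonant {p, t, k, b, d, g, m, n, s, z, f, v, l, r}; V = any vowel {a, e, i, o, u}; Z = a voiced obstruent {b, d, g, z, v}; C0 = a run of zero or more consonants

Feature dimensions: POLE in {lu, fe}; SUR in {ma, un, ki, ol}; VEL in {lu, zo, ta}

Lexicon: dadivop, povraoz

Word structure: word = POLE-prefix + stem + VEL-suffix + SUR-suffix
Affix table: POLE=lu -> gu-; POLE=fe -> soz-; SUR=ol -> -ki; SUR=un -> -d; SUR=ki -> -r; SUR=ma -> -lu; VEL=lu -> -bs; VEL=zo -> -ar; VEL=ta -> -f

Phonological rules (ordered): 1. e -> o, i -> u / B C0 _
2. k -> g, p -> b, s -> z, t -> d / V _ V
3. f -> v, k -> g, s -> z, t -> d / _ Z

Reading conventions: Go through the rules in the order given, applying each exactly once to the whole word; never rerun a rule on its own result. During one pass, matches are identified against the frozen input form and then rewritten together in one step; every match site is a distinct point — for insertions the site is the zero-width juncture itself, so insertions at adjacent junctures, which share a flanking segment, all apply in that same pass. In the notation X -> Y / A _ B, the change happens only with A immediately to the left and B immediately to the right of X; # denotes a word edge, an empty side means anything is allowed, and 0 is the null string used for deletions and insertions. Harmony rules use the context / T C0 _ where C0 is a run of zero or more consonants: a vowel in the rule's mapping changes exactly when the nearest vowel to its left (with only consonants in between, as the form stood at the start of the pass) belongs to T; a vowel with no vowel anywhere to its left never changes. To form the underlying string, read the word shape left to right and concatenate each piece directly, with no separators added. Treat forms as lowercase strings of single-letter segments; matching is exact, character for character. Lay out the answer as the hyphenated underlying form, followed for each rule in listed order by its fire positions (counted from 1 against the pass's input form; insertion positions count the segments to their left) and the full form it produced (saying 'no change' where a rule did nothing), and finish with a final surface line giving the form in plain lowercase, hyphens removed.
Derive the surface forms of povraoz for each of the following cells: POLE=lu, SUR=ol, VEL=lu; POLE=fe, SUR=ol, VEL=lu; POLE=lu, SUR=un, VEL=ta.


cell POLE=lu, SUR=ol, VEL=lu:
underlying: gu-povraoz-bs-ki
1. e -> o, i -> u / B C0 _: fires at position(s) 13: gupovraozbsku
2. k -> g, p -> b, s -> z, t -> d / V _ V: fires at position(s) 3: gubovraozbsku
3. f -> v, k -> g, s -> z, t -> d / _ Z: no change
surface: gubovraozbsku

cell POLE=fe, SUR=ol, VEL=lu:
underlying: soz-povraoz-bs-ki
1. e -> o, i -> u / B C0 _: fires at position(s) 14: sozpovraozbsku
2. k -> g, p -> b, s -> z, t -> d / V _ V: no change
3. f -> v, k -> g, s -> z, t -> d / _ Z: no change
surface: sozpovraozbsku

cell POLE=lu, SUR=un, VEL=ta:
underlying: gu-povraoz-f-d
1. e -> o, i -> u / B C0 _: no change
2. k -> g, p -> b, s -> z, t -> d / V _ V: fires at position(s) 3: gubovraozfd
3. f -> v, k -> g, s -> z, t -> d / _ Z: fires at position(s) 10: gubovraozvd
surface: gubovraozvd
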